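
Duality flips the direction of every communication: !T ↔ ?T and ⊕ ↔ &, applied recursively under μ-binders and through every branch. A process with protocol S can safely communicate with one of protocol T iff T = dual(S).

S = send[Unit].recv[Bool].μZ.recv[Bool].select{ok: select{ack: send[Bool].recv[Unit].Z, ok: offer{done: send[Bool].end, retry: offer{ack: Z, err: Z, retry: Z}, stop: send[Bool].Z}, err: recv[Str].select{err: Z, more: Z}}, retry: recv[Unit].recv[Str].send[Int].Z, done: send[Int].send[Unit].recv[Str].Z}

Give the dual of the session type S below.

send[Unit] = recv[Unit]
  recv[Bool] = send[Bool]
    μZ = μZ  (binder kept)
      recv[Bool] = send[Bool]
        select{ok,retry,done} = offer{ok,retry,done}  (select→offer)
          • ok:
            select{ack,ok,err} = offer{ack,ok,err}  (select→offer)
              • ack:
                send[Bool] = recv[Bool]
                  recv[Unit] = send[Unit]
                    Z self-dual
              • ok:
                offer{done,retry,stop} = select{done,retry,stop}  (&→⊕)
                  • done:
                    send[Bool] = recv[Bool]
                      end self-dual
                  • retry:
                    offer{ack,err,retry} = select{ack,err,retry}  (&→⊕)
                      • ack:
                        Z self-dual
                      • err:
                        Z self-dual
                      • retry:
                        Z self-dual
                  • stop:
                    send[Bool] = recv[Bool]
                      Z self-dual
              • err:
                recv[Str] = send[Str]
                  select{err,more} = offer{err,more}  (select→offer)
                    • err:
                      Z self-dual
                    • more:
                      Z self-dual
          • retry:
            recv[Unit] = send[Unit]
              recv[Str] = send[Str]
                send[Int] = recv[Int]
                  Z self-dual
          • done:
            send[Int] = recv[Int]
              send[Unit] = recv[Unit]
                recv[Str] = send[Str]
                  Z self-dual

recv[Unit].send[Bool].μZ.send[Bool].offer{ok: offer{ack: recv[Bool].send[Unit].Z, ok: select{done: recv[Bool].end, retry: select{ack: Z, err: Z, retry: Z}, stop: recv[Bool].Z}, err: send[Str].offer{err: Z, more: Z}}, retry: send[Unit].send[Str].recv[Int].Z, done: recv[Int].recv[Unit].send[Str].Z}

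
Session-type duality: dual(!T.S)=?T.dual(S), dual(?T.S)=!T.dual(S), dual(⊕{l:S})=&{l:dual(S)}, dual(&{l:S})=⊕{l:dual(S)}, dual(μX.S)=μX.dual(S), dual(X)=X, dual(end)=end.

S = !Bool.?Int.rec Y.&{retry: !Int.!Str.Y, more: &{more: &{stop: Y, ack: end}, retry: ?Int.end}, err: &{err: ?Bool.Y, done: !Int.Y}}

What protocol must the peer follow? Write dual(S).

?Bool.!Int.rec Y.+{retry: ?Int.?Str.Y, more: +{more: +{stop: Y, ack: end}, retry: !Int.end}, err: +{err: !Bool.Y, done: ?Int.Y}}

!Bool = ?Bool
  ?Int = !Int
    rec Y = rec Y  (rec unchanged)
      &{retry,more,err} = +{retry,more,err}  (offer→select)
        [retry]
          !Int = ?Int
            !Str = ?Str
              Y self-dual
        [more]
          &{more,retry} = +{more,retry}  (offer→select)
            [more]
              &{stop,ack} = +{stop,ack}  (offer→select)
                [stop]
                  Y self-dual
                [ack]
                  end self-dual
            [retry]
              ?Int = !Int
                end self-dual
        [err]
          &{err,done} = +{err,done}  (offer→select)
            [err]
              ?Bool = !Bool
                Y self-dual
            [done]
              !Int = ?Int
                Y self-dual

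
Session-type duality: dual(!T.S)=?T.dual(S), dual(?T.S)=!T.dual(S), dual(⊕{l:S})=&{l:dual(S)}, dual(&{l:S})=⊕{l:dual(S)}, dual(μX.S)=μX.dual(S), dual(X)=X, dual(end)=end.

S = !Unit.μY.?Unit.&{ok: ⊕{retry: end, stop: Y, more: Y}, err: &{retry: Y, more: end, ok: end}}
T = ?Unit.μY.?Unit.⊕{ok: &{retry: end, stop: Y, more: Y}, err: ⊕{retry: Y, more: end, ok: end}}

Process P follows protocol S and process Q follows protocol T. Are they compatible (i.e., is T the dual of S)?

!Unit vs ?Unit  ok
  μY vs μY  ok (binder kept)
    ?Unit vs ?Unit  ✗ same direction on both sides — not dual

NO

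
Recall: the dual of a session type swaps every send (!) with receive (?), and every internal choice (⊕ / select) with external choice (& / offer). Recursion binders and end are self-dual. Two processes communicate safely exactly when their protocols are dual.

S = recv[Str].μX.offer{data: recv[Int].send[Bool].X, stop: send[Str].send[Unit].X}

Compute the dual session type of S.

recv[Str] → send[Str]
  μX → μX  (μ self-dual)
    offer{data,stop} → select{data,stop}  (external→internal)
      [data]
        recv[Int] → send[Int]
          send[Bool] → recv[Bool]
            X self-dual
      [stop]
        send[Str] → recv[Str]
          send[Unit] → recv[Unit]
            X self-dual

send[Str].μX.select{data: send[Int].recv[Bool].X, stop: recv[Str].recv[Unit].X}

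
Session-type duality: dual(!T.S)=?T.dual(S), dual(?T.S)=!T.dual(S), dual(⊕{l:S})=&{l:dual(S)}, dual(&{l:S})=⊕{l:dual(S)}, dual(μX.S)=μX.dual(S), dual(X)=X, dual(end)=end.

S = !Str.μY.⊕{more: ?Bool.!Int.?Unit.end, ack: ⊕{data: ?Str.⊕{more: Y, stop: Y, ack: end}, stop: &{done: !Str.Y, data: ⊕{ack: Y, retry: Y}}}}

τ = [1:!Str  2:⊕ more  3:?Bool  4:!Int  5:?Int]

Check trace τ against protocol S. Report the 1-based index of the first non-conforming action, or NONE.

[1] !Str  match  state: μY.…
[2] ⊕ more  match  state: ?Bool.!Int.?Unit.end
[3] ?Bool  match  state: !Int.?Unit.end
[4] !Int  match  state: ?Unit.end
[5] got ?Int, protocol expects ?Unit  ✗

5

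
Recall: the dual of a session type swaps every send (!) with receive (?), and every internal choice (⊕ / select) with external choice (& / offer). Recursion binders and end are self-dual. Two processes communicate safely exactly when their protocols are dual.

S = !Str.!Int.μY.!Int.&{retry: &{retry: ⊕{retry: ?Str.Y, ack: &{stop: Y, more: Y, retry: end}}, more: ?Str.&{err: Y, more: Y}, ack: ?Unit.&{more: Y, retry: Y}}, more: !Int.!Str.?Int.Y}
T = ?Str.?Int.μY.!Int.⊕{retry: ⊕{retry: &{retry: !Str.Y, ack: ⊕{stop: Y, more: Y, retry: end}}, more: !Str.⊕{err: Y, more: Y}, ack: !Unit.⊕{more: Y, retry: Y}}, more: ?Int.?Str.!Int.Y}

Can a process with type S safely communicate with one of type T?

NO

!Str ‖ ?Str  ✓
  !Int ‖ ?Int  ✓
    μY ‖ μY  ✓ (binder kept)
      !Int ‖ !Int  ✗ same direction on both sides — not dual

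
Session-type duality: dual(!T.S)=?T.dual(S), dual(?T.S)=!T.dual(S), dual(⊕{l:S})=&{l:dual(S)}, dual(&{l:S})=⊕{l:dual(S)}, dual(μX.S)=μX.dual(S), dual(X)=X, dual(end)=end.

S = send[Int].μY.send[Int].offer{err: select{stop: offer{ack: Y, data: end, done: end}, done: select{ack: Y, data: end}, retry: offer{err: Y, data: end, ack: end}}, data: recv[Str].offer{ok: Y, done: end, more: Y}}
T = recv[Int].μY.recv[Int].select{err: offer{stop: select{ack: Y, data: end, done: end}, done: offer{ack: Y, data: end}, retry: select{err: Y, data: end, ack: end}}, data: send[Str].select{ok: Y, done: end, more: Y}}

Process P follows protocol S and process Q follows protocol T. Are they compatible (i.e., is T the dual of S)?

YES

send[Int] | recv[Int]  match
  μY | μY  match (binder kept)
    send[Int] | recv[Int]  match
      offer{err,data} | select{err,data}  match labels match
        • err:
          select{stop,done,retry} | offer{stop,done,retry}  match labels match
            • stop:
              offer{ack,data,done} | select{ack,data,done}  match labels match
                • ack:
                  Y | Y  match
                • data:
                  end | end  match
                • done:
                  end | end  match
            • done:
              select{ack,data} | offer{ack,data}  match labels match
                • ack:
                  Y | Y  match
                • data:
                  end | end  match
            • retry:
              offer{err,data,ack} | select{err,data,ack}  match labels match
                • err:
                  Y | Y  match
                • data:
                  end | end  match
                • ack:
                  end | end  match
        • data:
          recv[Str] | send[Str]  match
            offer{ok,done,more} | select{ok,done,more}  match labels match
              • ok:
                Y | Y  match
              • done:
                end | end  match
              • more:
                Y | Y  match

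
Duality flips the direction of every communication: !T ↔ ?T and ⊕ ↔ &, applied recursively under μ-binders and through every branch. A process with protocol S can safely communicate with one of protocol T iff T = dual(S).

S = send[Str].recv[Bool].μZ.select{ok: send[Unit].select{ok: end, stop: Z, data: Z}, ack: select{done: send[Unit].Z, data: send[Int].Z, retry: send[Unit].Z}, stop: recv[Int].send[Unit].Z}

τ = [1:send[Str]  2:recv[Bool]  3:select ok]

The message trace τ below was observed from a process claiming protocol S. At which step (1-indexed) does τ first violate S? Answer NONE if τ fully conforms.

@1 send[Str]  match  now at recv[Bool].μZ.…
@2 recv[Bool]  match  now at μZ.…
@3 select ok  match  now at send[Unit].select{ok: end, stop: μZ.…, data: μZ.…}
τ conforms to S (length 3)

NONE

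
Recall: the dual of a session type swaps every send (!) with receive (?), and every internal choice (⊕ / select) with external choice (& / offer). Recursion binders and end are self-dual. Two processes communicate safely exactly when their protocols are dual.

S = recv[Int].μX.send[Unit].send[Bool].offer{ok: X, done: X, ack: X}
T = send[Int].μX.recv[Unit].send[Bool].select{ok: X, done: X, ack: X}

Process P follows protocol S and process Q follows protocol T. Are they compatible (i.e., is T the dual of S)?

recv[Int] ‖ send[Int]  ok
  μX ‖ μX  ok (binder kept)
    send[Unit] ‖ recv[Unit]  ok
      send[Bool] ‖ send[Bool]  ✗ same direction on both sides — not dual

NO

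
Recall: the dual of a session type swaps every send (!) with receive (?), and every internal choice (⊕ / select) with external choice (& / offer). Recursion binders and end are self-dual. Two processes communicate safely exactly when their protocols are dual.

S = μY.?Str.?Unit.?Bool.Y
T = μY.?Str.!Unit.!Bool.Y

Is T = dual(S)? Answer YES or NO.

μY vs μY  match (μ self-dual)
  ?Str vs ?Str  ✗ same direction on both sides — not dual

NO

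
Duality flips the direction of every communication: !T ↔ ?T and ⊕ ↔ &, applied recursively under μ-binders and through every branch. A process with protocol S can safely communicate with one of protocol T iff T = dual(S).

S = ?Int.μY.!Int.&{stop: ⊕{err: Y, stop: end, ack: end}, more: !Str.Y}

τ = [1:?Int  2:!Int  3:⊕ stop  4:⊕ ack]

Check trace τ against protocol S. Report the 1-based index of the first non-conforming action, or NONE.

3

step 1: ?Int  ok  residual = μY.…
step 2: !Int  ok  residual = &{stop: ⊕{err: μY.…, stop: end, ack: end}, more: !Str.μY.…}
step 3: got ⊕ stop, protocol expects & stop or & more  ✗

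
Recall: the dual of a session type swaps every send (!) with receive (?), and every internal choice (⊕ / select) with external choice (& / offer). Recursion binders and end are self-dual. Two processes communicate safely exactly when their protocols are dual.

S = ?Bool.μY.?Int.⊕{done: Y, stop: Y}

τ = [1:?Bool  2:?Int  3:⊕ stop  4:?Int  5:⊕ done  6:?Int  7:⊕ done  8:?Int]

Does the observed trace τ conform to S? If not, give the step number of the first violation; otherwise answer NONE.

step 1: ?Bool  ✓  state: μY.…
step 2: ?Int  ✓  state: ⊕{done: μY.…, stop: μY.…}
step 3: ⊕ stop  ✓  state: μY.…
step 4: ?Int  ✓  state: ⊕{done: μY.…, stop: μY.…}
step 5: ⊕ done  ✓  state: μY.…
step 6: ?Int  ✓  state: ⊕{done: μY.…, stop: μY.…}
step 7: ⊕ done  ✓  state: μY.…
step 8: ?Int  ✓  state: ⊕{done: μY.…, stop: μY.…}
τ conforms to S (length 8)

NONE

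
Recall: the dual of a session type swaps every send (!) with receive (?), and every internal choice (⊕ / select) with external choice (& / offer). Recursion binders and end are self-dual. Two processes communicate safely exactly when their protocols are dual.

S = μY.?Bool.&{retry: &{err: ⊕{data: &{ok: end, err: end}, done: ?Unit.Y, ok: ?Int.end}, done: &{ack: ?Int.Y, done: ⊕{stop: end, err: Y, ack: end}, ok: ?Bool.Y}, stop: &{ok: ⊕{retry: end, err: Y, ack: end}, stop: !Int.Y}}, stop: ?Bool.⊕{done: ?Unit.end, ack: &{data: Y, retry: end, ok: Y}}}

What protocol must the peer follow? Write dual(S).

μY.!Bool.⊕{retry: ⊕{err: &{data: ⊕{ok: end, err: end}, done: !Unit.Y, ok: !Int.end}, done: ⊕{ack: !Int.Y, done: &{stop: end, err: Y, ack: end}, ok: !Bool.Y}, stop: ⊕{ok: &{retry: end, err: Y, ack: end}, stop: ?Int.Y}}, stop: !Bool.&{done: !Unit.end, ack: ⊕{data: Y, retry: end, ok: Y}}}

μY → μY  (binder kept)
  ?Bool → !Bool
    &{retry,stop} → ⊕{retry,stop}  (offer→select)
      • retry:
        &{err,done,stop} → ⊕{err,done,stop}  (offer→select)
          • err:
            ⊕{data,done,ok} → &{data,done,ok}  (internal→external)
              • data:
                &{ok,err} → ⊕{ok,err}  (offer→select)
                  • ok:
                    end ↦ end
                  • err:
                    end ↦ end
              • done:
                ?Unit → !Unit
                  Y ↦ Y
              • ok:
                ?Int → !Int
                  end ↦ end
          • done:
            &{ack,done,ok} → ⊕{ack,done,ok}  (offer→select)
              • ack:
                ?Int → !Int
                  Y ↦ Y
              • done:
                ⊕{stop,err,ack} → &{stop,err,ack}  (internal→external)
                  • stop:
                    end ↦ end
                  • err:
                    Y ↦ Y
                  • ack:
                    end ↦ end
              • ok:
                ?Bool → !Bool
                  Y ↦ Y
          • stop:
            &{ok,stop} → ⊕{ok,stop}  (offer→select)
              • ok:
                ⊕{retry,err,ack} → &{retry,err,ack}  (internal→external)
                  • retry:
                    end ↦ end
                  • err:
                    Y ↦ Y
                  • ack:
                    end ↦ end
              • stop:
                !Int → ?Int
                  Y ↦ Y
      • stop:
        ?Bool → !Bool
          ⊕{done,ack} → &{done,ack}  (internal→external)
            • done:
              ?Unit → !Unit
                end ↦ end
            • ack:
              &{data,retry,ok} → ⊕{data,retry,ok}  (offer→select)
                • data:
                  Y ↦ Y
                • retry:
                  end ↦ end
                • ok:
                  Y ↦ Y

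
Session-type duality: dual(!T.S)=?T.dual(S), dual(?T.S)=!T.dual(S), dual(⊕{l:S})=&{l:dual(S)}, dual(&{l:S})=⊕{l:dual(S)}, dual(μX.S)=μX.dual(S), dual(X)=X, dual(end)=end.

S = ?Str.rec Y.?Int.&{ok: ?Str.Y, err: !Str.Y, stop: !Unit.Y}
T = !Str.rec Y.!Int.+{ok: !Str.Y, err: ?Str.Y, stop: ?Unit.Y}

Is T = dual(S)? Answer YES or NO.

YES

?Str ‖ !Str  ok
  rec Y ‖ rec Y  ok (binder kept)
    ?Int ‖ !Int  ok
      &{ok,err,stop} ‖ +{ok,err,stop}  ok label sets agree
        case ok:
          ?Str ‖ !Str  ok
            Y ‖ Y  ok
        case err:
          !Str ‖ ?Str  ok
            Y ‖ Y  ok
        case stop:
          !Unit ‖ ?Unit  ok
            Y ‖ Y  ok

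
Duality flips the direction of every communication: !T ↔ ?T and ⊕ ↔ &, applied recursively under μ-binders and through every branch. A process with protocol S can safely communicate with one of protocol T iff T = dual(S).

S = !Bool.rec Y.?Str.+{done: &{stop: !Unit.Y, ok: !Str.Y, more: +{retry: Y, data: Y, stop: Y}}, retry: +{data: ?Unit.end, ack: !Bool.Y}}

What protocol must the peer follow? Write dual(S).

?Bool.rec Y.!Str.&{done: +{stop: ?Unit.Y, ok: ?Str.Y, more: &{retry: Y, data: Y, stop: Y}}, retry: &{data: !Unit.end, ack: ?Bool.Y}}

!Bool = ?Bool
  rec Y = rec Y  (rec unchanged)
    ?Str = !Str
      +{done,retry} = &{done,retry}  (select→offer)
        case done:
          &{stop,ok,more} = +{stop,ok,more}  (offer→select)
            case stop:
              !Unit = ?Unit
                Y ↦ Y
            case ok:
              !Str = ?Str
                Y ↦ Y
            case more:
              +{retry,data,stop} = &{retry,data,stop}  (select→offer)
                case retry:
                  Y ↦ Y
                case data:
                  Y ↦ Y
                case stop:
                  Y ↦ Y
        case retry:
          +{data,ack} = &{data,ack}  (select→offer)
            case data:
              ?Unit = !Unit
                end ↦ end
            case ack:
              !Bool = ?Bool
                Y ↦ Y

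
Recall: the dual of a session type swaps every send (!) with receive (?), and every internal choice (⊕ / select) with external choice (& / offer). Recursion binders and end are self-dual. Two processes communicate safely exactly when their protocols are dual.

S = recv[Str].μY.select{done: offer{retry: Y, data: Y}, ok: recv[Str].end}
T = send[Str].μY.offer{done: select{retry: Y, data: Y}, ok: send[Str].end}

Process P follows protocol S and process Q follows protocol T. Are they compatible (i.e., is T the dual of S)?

recv[Str] ‖ send[Str]  match
  μY ‖ μY  match (rec unchanged)
    select{done,ok} ‖ offer{done,ok}  match labels match
      • done:
        offer{retry,data} ‖ select{retry,data}  match labels match
          • retry:
            Y ‖ Y  match
          • data:
            Y ‖ Y  match
      • ok:
        recv[Str] ‖ send[Str]  match
          end ‖ end  match

YES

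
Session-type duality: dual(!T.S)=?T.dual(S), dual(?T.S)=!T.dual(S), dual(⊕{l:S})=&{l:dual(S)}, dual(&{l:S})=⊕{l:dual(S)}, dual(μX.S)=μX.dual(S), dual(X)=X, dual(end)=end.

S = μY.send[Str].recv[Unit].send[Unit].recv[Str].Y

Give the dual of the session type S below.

μY ↦ μY  (rec unchanged)
  send[Str] ↦ recv[Str]
    recv[Unit] ↦ send[Unit]
      send[Unit] ↦ recv[Unit]
        recv[Str] ↦ send[Str]
          dual(Y) = Y

μY.recv[Str].send[Unit].recv[Unit].send[Str].Y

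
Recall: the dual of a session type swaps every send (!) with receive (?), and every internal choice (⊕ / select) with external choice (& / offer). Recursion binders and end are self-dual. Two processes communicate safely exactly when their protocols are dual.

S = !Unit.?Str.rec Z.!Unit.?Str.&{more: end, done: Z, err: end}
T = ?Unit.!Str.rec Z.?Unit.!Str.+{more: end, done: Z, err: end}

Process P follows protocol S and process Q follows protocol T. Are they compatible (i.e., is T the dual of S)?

!Unit ‖ ?Unit  ✓
  ?Str ‖ !Str  ✓
    rec Z ‖ rec Z  ✓ (rec unchanged)
      !Unit ‖ ?Unit  ✓
        ?Str ‖ !Str  ✓
          &{more,done,err} ‖ +{more,done,err}  ✓ same labels
            [more]
              end ‖ end  ✓
            [done]
              Z ‖ Z  ✓
            [err]
              end ‖ end  ✓

YES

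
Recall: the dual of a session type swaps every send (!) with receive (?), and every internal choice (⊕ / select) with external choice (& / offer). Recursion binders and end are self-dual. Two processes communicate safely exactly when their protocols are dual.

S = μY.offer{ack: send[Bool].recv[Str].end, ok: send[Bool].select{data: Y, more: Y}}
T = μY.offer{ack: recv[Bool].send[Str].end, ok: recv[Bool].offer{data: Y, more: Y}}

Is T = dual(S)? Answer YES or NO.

NO

μY vs μY  ok (binder kept)
  offer{ack,ok} vs offer{ack,ok}  ✗ choice polarity not flipped — not dual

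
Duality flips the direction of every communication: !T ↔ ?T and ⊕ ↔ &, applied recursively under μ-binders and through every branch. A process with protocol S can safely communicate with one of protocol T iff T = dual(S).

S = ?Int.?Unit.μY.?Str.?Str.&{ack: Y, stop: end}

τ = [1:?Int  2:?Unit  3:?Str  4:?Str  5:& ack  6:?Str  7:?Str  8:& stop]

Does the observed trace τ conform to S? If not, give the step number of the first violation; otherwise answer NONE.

[1] ?Int  ok  state: ?Unit.μY.…
[2] ?Unit  ok  state: μY.…
[3] ?Str  ok  state: ?Str.&{ack: μY.…, stop: end}
[4] ?Str  ok  state: &{ack: μY.…, stop: end}
[5] & ack  ok  state: μY.…
[6] ?Str  ok  state: ?Str.&{ack: μY.…, stop: end}
[7] ?Str  ok  state: &{ack: μY.…, stop: end}
[8] & stop  ok  state: end
τ conforms to S (length 8)

NONE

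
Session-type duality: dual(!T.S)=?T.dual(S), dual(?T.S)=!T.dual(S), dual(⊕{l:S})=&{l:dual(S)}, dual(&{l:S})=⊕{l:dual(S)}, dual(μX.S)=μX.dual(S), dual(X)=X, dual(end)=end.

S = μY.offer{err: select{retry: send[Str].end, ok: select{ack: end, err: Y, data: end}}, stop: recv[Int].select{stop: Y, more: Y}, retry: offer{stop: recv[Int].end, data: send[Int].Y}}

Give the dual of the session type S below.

μY = μY  (μ self-dual)
  offer{err,stop,retry} = select{err,stop,retry}  (&→⊕)
    [err]
      select{retry,ok} = offer{retry,ok}  (⊕→&)
        [retry]
          send[Str] = recv[Str]
            end ↦ end
        [ok]
          select{ack,err,data} = offer{ack,err,data}  (⊕→&)
            [ack]
              end ↦ end
            [err]
              Y ↦ Y
            [data]
              end ↦ end
    [stop]
      recv[Int] = send[Int]
        select{stop,more} = offer{stop,more}  (⊕→&)
          [stop]
            Y ↦ Y
          [more]
            Y ↦ Y
    [retry]
      offer{stop,data} = select{stop,data}  (&→⊕)
        [stop]
          recv[Int] = send[Int]
            end ↦ end
        [data]
          send[Int] = recv[Int]
            Y ↦ Y

μY.select{err: offer{retry: recv[Str].end, ok: offer{ack: end, err: Y, data: end}}, stop: send[Int].offer{stop: Y, more: Y}, retry: select{stop: send[Int].end, data: recv[Int].Y}}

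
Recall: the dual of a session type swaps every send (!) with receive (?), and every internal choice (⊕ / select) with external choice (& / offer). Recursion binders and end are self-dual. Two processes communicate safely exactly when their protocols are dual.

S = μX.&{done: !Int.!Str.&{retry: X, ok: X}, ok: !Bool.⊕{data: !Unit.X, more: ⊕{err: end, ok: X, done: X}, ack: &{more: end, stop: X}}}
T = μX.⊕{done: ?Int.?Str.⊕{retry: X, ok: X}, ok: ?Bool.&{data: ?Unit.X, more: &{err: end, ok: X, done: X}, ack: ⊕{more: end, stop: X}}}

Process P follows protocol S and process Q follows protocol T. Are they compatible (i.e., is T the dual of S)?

μX ‖ μX  match (binder kept)
  &{done,ok} ‖ ⊕{done,ok}  match label sets agree
    • done:
      !Int ‖ ?Int  match
        !Str ‖ ?Str  match
          &{retry,ok} ‖ ⊕{retry,ok}  match label sets agree
            • retry:
              X ‖ X  match
            • ok:
              X ‖ X  match
    • ok:
      !Bool ‖ ?Bool  match
        ⊕{data,more,ack} ‖ &{data,more,ack}  match label sets agree
          • data:
            !Unit ‖ ?Unit  match
              X ‖ X  match
          • more:
            ⊕{err,ok,done} ‖ &{err,ok,done}  match label sets agree
              • err:
                end ‖ end  match
              • ok:
                X ‖ X  match
              • done:
                X ‖ X  match
          • ack:
            &{more,stop} ‖ ⊕{more,stop}  match label sets agree
              • more:
                end ‖ end  match
              • stop:
                X ‖ X  match

YES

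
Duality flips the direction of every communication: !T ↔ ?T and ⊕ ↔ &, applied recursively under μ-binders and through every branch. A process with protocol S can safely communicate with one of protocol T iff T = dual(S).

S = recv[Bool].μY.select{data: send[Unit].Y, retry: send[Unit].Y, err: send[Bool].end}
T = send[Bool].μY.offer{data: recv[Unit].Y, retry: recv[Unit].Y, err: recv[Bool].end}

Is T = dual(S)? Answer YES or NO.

YES

recv[Bool] ‖ send[Bool]  match
  μY ‖ μY  match (rec unchanged)
    select{data,retry,err} ‖ offer{data,retry,err}  match labels match
      case data:
        send[Unit] ‖ recv[Unit]  match
          Y ‖ Y  match
      case retry:
        send[Unit] ‖ recv[Unit]  match
          Y ‖ Y  match
      case err:
        send[Bool] ‖ recv[Bool]  match
          end ‖ end  match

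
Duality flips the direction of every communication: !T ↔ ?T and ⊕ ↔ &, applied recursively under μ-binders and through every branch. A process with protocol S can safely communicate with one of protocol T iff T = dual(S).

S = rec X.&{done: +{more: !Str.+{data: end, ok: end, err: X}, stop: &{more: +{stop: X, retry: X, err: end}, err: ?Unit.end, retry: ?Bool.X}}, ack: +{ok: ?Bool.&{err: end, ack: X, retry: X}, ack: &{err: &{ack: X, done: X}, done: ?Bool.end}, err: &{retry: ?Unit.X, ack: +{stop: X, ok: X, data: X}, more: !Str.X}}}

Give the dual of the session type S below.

rec X ↦ rec X  (rec unchanged)
  &{done,ack} ↦ +{done,ack}  (&→⊕)
    case done:
      +{more,stop} ↦ &{more,stop}  (select→offer)
        case more:
          !Str ↦ ?Str
            +{data,ok,err} ↦ &{data,ok,err}  (select→offer)
              case data:
                dual(end) = end
              case ok:
                dual(end) = end
              case err:
                dual(X) = X
        case stop:
          &{more,err,retry} ↦ +{more,err,retry}  (&→⊕)
            case more:
              +{stop,retry,err} ↦ &{stop,retry,err}  (select→offer)
                case stop:
                  dual(X) = X
                case retry:
                  dual(X) = X
                case err:
                  dual(end) = end
            case err:
              ?Unit ↦ !Unit
                dual(end) = end
            case retry:
              ?Bool ↦ !Bool
                dual(X) = X
    case ack:
      +{ok,ack,err} ↦ &{ok,ack,err}  (select→offer)
        case ok:
          ?Bool ↦ !Bool
            &{err,ack,retry} ↦ +{err,ack,retry}  (&→⊕)
              case err:
                dual(end) = end
              case ack:
                dual(X) = X
              case retry:
                dual(X) = X
        case ack:
          &{err,done} ↦ +{err,done}  (&→⊕)
            case err:
              &{ack,done} ↦ +{ack,done}  (&→⊕)
                case ack:
                  dual(X) = X
                case done:
                  dual(X) = X
            case done:
              ?Bool ↦ !Bool
                dual(end) = end
        case err:
          &{retry,ack,more} ↦ +{retry,ack,more}  (&→⊕)
            case retry:
              ?Unit ↦ !Unit
                dual(X) = X
            case ack:
              +{stop,ok,data} ↦ &{stop,ok,data}  (select→offer)
                case stop:
                  dual(X) = X
                case ok:
                  dual(X) = X
                case data:
                  dual(X) = X
            case more:
              !Str ↦ ?Str
                dual(X) = X

rec X.+{done: &{more: ?Str.&{data: end, ok: end, err: X}, stop: +{more: &{stop: X, retry: X, err: end}, err: !Unit.end, retry: !Bool.X}}, ack: &{ok: !Bool.+{err: end, ack: X, retry: X}, ack: +{err: +{ack: X, done: X}, done: !Bool.end}, err: +{retry: !Unit.X, ack: &{stop: X, ok: X, data: X}, more: ?Str.X}}}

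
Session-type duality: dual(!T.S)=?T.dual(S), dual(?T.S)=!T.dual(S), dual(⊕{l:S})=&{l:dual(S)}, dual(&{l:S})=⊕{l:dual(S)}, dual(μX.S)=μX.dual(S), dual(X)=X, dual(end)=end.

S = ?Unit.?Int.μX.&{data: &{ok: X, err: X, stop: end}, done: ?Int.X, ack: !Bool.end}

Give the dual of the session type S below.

?Unit ↦ !Unit
  ?Int ↦ !Int
    μX ↦ μX  (rec unchanged)
      &{data,done,ack} ↦ ⊕{data,done,ack}  (offer→select)
        case data:
          &{ok,err,stop} ↦ ⊕{ok,err,stop}  (offer→select)
            case ok:
              X self-dual
            case err:
              X self-dual
            case stop:
              end self-dual
        case done:
          ?Int ↦ !Int
            X self-dual
        case ack:
          !Bool ↦ ?Bool
            end self-dual

!Unit.!Int.μX.⊕{data: ⊕{ok: X, err: X, stop: end}, done: !Int.X, ack: ?Bool.end}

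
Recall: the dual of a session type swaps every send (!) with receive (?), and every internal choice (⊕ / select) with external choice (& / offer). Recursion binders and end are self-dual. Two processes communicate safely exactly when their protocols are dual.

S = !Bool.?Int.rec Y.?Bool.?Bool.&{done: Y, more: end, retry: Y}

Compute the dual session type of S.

?Bool.!Int.rec Y.!Bool.!Bool.+{done: Y, more: end, retry: Y}

!Bool = ?Bool
  ?Int = !Int
    rec Y = rec Y  (rec unchanged)
      ?Bool = !Bool
        ?Bool = !Bool
          &{done,more,retry} = +{done,more,retry}  (external→internal)
            case done:
              Y ↦ Y
            case more:
              end ↦ end
            case retry:
              Y ↦ Y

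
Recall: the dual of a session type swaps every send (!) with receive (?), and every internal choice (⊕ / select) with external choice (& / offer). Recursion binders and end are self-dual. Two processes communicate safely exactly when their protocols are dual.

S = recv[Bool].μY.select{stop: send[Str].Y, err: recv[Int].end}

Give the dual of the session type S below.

recv[Bool] → send[Bool]
  μY → μY  (binder kept)
    select{stop,err} → offer{stop,err}  (⊕→&)
      [stop]
        send[Str] → recv[Str]
          Y self-dual
      [err]
        recv[Int] → send[Int]
          end self-dual

send[Bool].μY.offer{stop: recv[Str].Y, err: send[Int].end}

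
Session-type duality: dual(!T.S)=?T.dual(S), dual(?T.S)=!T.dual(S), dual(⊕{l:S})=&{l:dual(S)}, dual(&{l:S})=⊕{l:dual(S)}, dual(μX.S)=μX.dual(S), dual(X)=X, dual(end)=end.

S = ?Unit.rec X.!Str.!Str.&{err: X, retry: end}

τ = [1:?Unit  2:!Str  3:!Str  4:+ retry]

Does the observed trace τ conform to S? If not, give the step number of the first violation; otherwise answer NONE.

4

@1 ?Unit  ok  state: rec X.…
@2 !Str  ok  state: !Str.&{err: rec X.…, retry: end}
@3 !Str  ok  state: &{err: rec X.…, retry: end}
@4 got + retry, protocol expects & err or & retry  ✗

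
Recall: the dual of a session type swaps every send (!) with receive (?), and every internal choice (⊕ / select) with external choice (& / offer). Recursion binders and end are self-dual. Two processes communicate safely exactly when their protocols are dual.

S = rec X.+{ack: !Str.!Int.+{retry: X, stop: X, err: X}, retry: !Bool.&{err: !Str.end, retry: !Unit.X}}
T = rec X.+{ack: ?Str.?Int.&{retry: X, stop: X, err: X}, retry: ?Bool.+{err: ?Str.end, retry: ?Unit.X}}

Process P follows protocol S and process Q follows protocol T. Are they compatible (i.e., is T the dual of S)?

NO

rec X vs rec X  ✓ (rec unchanged)
  +{ack,retry} vs +{ack,retry}  ✗ choice polarity not flipped — not dual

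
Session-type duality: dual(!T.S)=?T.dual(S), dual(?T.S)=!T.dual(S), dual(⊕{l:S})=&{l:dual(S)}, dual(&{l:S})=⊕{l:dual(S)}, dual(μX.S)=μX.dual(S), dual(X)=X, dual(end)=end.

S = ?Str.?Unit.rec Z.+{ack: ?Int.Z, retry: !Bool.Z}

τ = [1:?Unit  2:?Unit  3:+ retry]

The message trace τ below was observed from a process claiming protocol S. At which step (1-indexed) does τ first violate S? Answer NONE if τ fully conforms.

[1] got ?Unit, protocol expects ?Str  ✗

1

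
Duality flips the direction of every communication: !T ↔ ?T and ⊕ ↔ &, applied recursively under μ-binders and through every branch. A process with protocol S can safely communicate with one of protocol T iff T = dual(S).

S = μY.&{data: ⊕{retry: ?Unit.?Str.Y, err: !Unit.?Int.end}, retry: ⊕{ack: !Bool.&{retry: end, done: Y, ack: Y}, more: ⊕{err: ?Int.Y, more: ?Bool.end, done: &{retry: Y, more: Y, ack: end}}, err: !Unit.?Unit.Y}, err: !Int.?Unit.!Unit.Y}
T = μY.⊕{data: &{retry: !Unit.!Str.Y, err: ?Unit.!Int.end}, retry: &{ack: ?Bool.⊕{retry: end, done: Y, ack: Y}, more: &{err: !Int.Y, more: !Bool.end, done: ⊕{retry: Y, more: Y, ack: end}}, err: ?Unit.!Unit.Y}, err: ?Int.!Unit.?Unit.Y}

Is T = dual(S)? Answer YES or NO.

YES

μY ‖ μY  match (binder kept)
  &{data,retry,err} ‖ ⊕{data,retry,err}  match labels match
    • data:
      ⊕{retry,err} ‖ &{retry,err}  match labels match
        • retry:
          ?Unit ‖ !Unit  match
            ?Str ‖ !Str  match
              Y ‖ Y  match
        • err:
          !Unit ‖ ?Unit  match
            ?Int ‖ !Int  match
              end ‖ end  match
    • retry:
      ⊕{ack,more,err} ‖ &{ack,more,err}  match labels match
        • ack:
          !Bool ‖ ?Bool  match
            &{retry,done,ack} ‖ ⊕{retry,done,ack}  match labels match
              • retry:
                end ‖ end  match
              • done:
                Y ‖ Y  match
              • ack:
                Y ‖ Y  match
        • more:
          ⊕{err,more,done} ‖ &{err,more,done}  match labels match
            • err:
              ?Int ‖ !Int  match
                Y ‖ Y  match
            • more:
              ?Bool ‖ !Bool  match
                end ‖ end  match
            • done:
              &{retry,more,ack} ‖ ⊕{retry,more,ack}  match labels match
                • retry:
                  Y ‖ Y  match
                • more:
                  Y ‖ Y  match
                • ack:
                  end ‖ end  match
        • err:
          !Unit ‖ ?Unit  match
            ?Unit ‖ !Unit  match
              Y ‖ Y  match
    • err:
      !Int ‖ ?Int  match
        ?Unit ‖ !Unit  match
          !Unit ‖ ?Unit  match
            Y ‖ Y  match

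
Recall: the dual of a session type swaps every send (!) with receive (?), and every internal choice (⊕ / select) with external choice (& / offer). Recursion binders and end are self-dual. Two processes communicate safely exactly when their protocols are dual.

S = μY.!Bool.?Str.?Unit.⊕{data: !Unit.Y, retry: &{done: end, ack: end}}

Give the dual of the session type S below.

μY.?Bool.!Str.!Unit.&{data: ?Unit.Y, retry: ⊕{done: end, ack: end}}

μY ↦ μY  (binder kept)
  !Bool ↦ ?Bool
    ?Str ↦ !Str
      ?Unit ↦ !Unit
        ⊕{data,retry} ↦ &{data,retry}  (select→offer)
          [data]
            !Unit ↦ ?Unit
              dual(Y) = Y
          [retry]
            &{done,ack} ↦ ⊕{done,ack}  (offer→select)
              [done]
                dual(end) = end
              [ack]
                dual(end) = end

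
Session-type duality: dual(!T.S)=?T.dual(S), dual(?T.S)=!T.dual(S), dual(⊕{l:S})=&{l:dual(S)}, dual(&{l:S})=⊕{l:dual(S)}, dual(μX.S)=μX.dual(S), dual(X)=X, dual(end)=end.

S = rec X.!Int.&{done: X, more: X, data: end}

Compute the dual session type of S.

rec X.?Int.+{done: X, more: X, data: end}

rec X = rec X  (μ self-dual)
  !Int = ?Int
    &{done,more,data} = +{done,more,data}  (offer→select)
      • done:
        X self-dual
      • more:
        X self-dual
      • data:
        end self-dual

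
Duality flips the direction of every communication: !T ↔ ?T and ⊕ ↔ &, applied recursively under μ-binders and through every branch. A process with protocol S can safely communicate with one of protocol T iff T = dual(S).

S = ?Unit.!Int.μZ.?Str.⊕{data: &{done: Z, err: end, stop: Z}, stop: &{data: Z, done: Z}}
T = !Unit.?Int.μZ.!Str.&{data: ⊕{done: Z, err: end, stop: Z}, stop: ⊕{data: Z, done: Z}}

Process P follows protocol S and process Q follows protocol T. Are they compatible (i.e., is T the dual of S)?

YES

?Unit | !Unit  ✓
  !Int | ?Int  ✓
    μZ | μZ  ✓ (μ self-dual)
      ?Str | !Str  ✓
        ⊕{data,stop} | &{data,stop}  ✓ same labels
          case data:
            &{done,err,stop} | ⊕{done,err,stop}  ✓ same labels
              case done:
                Z | Z  ✓
              case err:
                end | end  ✓
              case stop:
                Z | Z  ✓
          case stop:
            &{data,done} | ⊕{data,done}  ✓ same labels
              case data:
                Z | Z  ✓
              case done:
                Z | Z  ✓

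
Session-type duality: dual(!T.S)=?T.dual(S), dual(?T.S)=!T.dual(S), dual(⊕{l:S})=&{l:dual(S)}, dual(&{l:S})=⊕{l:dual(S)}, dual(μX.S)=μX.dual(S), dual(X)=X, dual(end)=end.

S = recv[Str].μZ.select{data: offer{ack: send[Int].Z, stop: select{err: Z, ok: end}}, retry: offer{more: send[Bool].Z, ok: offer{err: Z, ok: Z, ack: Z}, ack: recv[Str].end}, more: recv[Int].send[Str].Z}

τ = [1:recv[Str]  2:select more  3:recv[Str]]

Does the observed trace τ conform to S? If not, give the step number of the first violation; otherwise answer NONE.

3

step 1: recv[Str]  ok  state: μZ.…
step 2: select more  ok  state: recv[Int].send[Str].μZ.…
step 3: got recv[Str], protocol expects recv[Int]  ✗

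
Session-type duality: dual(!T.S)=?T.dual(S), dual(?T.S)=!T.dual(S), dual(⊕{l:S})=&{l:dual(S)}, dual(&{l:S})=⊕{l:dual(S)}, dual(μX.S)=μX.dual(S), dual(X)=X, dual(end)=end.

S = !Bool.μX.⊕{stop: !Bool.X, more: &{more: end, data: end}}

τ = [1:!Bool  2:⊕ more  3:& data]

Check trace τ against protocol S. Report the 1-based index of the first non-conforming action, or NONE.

[1] !Bool  match  now at μX.…
[2] ⊕ more  match  now at &{more: end, data: end}
[3] & data  match  now at end
trace exhausted — no violation

NONE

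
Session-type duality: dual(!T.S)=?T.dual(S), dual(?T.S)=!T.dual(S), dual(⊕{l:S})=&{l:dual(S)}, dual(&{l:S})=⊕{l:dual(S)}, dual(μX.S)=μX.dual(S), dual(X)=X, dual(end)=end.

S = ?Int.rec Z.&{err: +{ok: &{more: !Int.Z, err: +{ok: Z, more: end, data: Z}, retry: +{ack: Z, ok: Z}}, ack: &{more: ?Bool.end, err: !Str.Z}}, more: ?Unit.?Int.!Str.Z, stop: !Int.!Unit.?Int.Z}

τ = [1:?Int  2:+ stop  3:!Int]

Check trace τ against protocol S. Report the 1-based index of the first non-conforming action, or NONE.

step 1: ?Int  match  cont: rec Z.…
step 2: got + stop, protocol expects & err or & more or & stop  ✗

2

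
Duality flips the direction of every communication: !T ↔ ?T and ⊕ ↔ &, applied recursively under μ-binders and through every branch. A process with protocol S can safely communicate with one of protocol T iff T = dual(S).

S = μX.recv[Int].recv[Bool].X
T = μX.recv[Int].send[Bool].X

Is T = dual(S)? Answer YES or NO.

NO

μX ‖ μX  ok (rec unchanged)
  recv[Int] ‖ recv[Int]  ✗ same direction on both sides — not dual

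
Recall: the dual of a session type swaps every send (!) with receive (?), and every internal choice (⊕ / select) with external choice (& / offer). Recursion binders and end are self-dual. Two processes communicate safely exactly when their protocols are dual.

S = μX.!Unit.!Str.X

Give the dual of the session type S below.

μX ↦ μX  (μ self-dual)
  !Unit ↦ ?Unit
    !Str ↦ ?Str
      X ↦ X

μX.?Unit.?Str.X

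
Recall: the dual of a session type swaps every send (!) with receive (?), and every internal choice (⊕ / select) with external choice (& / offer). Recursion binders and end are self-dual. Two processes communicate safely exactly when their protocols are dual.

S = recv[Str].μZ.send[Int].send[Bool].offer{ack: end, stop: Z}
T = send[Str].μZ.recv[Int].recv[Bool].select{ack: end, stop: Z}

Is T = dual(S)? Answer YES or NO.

YES

recv[Str] ‖ send[Str]  ok
  μZ ‖ μZ  ok (binder kept)
    send[Int] ‖ recv[Int]  ok
      send[Bool] ‖ recv[Bool]  ok
        offer{ack,stop} ‖ select{ack,stop}  ok same labels
          [ack]
            end ‖ end  ok
          [stop]
            Z ‖ Z  ok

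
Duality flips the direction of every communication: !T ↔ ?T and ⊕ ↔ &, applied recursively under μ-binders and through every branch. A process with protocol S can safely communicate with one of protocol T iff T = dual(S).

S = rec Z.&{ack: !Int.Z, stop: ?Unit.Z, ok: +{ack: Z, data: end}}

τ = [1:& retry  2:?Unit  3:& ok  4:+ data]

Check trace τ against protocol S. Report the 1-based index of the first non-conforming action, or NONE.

1

@1 got & retry, protocol expects & ack or & stop or & ok  ✗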